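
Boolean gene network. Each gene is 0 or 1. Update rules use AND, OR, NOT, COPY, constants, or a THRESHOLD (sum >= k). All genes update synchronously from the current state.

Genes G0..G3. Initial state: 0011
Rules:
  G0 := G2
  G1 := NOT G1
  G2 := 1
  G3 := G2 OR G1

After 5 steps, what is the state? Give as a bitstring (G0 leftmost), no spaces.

Step 1: G0=G2=1 G1=NOT G1=NOT 0=1 G2=1(const) G3=G2|G1=1|0=1 -> 1111
Step 2: G0=G2=1 G1=NOT G1=NOT 1=0 G2=1(const) G3=G2|G1=1|1=1 -> 1011
Step 3: G0=G2=1 G1=NOT G1=NOT 0=1 G2=1(const) G3=G2|G1=1|0=1 -> 1111
Step 4: G0=G2=1 G1=NOT G1=NOT 1=0 G2=1(const) G3=G2|G1=1|1=1 -> 1011
Step 5: G0=G2=1 G1=NOT G1=NOT 0=1 G2=1(const) G3=G2|G1=1|0=1 -> 1111

1111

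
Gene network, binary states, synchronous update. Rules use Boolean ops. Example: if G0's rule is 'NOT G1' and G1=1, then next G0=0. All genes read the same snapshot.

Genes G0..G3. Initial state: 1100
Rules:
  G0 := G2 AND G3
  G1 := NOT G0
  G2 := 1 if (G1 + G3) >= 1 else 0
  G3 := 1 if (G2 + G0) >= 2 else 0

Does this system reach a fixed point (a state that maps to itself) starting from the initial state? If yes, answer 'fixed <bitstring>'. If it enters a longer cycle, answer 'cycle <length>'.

Answer: fixed 0110

Derivation:
Step 0: 1100
Step 1: G0=G2&G3=0&0=0 G1=NOT G0=NOT 1=0 G2=(1+0>=1)=1 G3=(0+1>=2)=0 -> 0010
Step 2: G0=G2&G3=1&0=0 G1=NOT G0=NOT 0=1 G2=(0+0>=1)=0 G3=(1+0>=2)=0 -> 0100
Step 3: G0=G2&G3=0&0=0 G1=NOT G0=NOT 0=1 G2=(1+0>=1)=1 G3=(0+0>=2)=0 -> 0110
Step 4: G0=G2&G3=1&0=0 G1=NOT G0=NOT 0=1 G2=(1+0>=1)=1 G3=(1+0>=2)=0 -> 0110
Fixed point reached at step 3: 0110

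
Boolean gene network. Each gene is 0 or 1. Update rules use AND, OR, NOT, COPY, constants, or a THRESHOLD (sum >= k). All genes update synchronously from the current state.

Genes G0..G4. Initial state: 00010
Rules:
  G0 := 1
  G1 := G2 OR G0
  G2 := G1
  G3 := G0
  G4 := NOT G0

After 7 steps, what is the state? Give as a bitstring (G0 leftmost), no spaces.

Step 1: G0=1(const) G1=G2|G0=0|0=0 G2=G1=0 G3=G0=0 G4=NOT G0=NOT 0=1 -> 10001
Step 2: G0=1(const) G1=G2|G0=0|1=1 G2=G1=0 G3=G0=1 G4=NOT G0=NOT 1=0 -> 11010
Step 3: G0=1(const) G1=G2|G0=0|1=1 G2=G1=1 G3=G0=1 G4=NOT G0=NOT 1=0 -> 11110
Step 4: G0=1(const) G1=G2|G0=1|1=1 G2=G1=1 G3=G0=1 G4=NOT G0=NOT 1=0 -> 11110
Step 5: G0=1(const) G1=G2|G0=1|1=1 G2=G1=1 G3=G0=1 G4=NOT G0=NOT 1=0 -> 11110
Step 6: G0=1(const) G1=G2|G0=1|1=1 G2=G1=1 G3=G0=1 G4=NOT G0=NOT 1=0 -> 11110
Step 7: G0=1(const) G1=G2|G0=1|1=1 G2=G1=1 G3=G0=1 G4=NOT G0=NOT 1=0 -> 11110

11110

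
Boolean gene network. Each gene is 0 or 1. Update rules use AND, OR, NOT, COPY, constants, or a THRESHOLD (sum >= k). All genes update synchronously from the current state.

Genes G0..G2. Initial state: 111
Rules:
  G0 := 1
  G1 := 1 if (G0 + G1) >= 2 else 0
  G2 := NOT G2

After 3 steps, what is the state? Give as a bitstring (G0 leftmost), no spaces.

Step 1: G0=1(const) G1=(1+1>=2)=1 G2=NOT G2=NOT 1=0 -> 110
Step 2: G0=1(const) G1=(1+1>=2)=1 G2=NOT G2=NOT 0=1 -> 111
Step 3: G0=1(const) G1=(1+1>=2)=1 G2=NOT G2=NOT 1=0 -> 110

110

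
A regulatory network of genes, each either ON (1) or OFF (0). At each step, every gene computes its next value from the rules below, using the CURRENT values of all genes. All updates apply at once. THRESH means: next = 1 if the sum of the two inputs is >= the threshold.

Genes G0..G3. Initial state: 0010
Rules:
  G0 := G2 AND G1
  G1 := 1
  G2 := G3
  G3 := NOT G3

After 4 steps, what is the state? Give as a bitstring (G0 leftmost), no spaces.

Step 1: G0=G2&G1=1&0=0 G1=1(const) G2=G3=0 G3=NOT G3=NOT 0=1 -> 0101
Step 2: G0=G2&G1=0&1=0 G1=1(const) G2=G3=1 G3=NOT G3=NOT 1=0 -> 0110
Step 3: G0=G2&G1=1&1=1 G1=1(const) G2=G3=0 G3=NOT G3=NOT 0=1 -> 1101
Step 4: G0=G2&G1=0&1=0 G1=1(const) G2=G3=1 G3=NOT G3=NOT 1=0 -> 0110

0110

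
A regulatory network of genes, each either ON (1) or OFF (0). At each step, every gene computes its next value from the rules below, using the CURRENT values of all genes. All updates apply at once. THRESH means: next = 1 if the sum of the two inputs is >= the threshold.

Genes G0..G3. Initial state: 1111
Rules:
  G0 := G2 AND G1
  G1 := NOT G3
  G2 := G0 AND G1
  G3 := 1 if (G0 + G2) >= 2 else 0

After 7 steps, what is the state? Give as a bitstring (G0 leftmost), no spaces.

Step 1: G0=G2&G1=1&1=1 G1=NOT G3=NOT 1=0 G2=G0&G1=1&1=1 G3=(1+1>=2)=1 -> 1011
Step 2: G0=G2&G1=1&0=0 G1=NOT G3=NOT 1=0 G2=G0&G1=1&0=0 G3=(1+1>=2)=1 -> 0001
Step 3: G0=G2&G1=0&0=0 G1=NOT G3=NOT 1=0 G2=G0&G1=0&0=0 G3=(0+0>=2)=0 -> 0000
Step 4: G0=G2&G1=0&0=0 G1=NOT G3=NOT 0=1 G2=G0&G1=0&0=0 G3=(0+0>=2)=0 -> 0100
Step 5: G0=G2&G1=0&1=0 G1=NOT G3=NOT 0=1 G2=G0&G1=0&1=0 G3=(0+0>=2)=0 -> 0100
Step 6: G0=G2&G1=0&1=0 G1=NOT G3=NOT 0=1 G2=G0&G1=0&1=0 G3=(0+0>=2)=0 -> 0100
Step 7: G0=G2&G1=0&1=0 G1=NOT G3=NOT 0=1 G2=G0&G1=0&1=0 G3=(0+0>=2)=0 -> 0100

0100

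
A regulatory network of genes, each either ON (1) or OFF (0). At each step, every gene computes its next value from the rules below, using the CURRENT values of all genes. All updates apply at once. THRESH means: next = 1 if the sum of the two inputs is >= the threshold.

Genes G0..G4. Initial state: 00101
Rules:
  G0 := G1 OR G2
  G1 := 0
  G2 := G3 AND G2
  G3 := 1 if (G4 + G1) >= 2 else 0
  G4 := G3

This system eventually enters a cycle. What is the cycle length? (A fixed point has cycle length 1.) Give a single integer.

Step 0: 00101
Step 1: G0=G1|G2=0|1=1 G1=0(const) G2=G3&G2=0&1=0 G3=(1+0>=2)=0 G4=G3=0 -> 10000
Step 2: G0=G1|G2=0|0=0 G1=0(const) G2=G3&G2=0&0=0 G3=(0+0>=2)=0 G4=G3=0 -> 00000
Step 3: G0=G1|G2=0|0=0 G1=0(const) G2=G3&G2=0&0=0 G3=(0+0>=2)=0 G4=G3=0 -> 00000
State from step 3 equals state from step 2 -> cycle length 1

Answer: 1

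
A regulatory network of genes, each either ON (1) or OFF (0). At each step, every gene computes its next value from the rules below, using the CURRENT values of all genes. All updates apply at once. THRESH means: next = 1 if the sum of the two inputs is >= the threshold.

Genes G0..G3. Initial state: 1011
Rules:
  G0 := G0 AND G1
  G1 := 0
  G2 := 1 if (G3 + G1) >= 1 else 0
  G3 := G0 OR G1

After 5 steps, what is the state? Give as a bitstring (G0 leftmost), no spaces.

Step 1: G0=G0&G1=1&0=0 G1=0(const) G2=(1+0>=1)=1 G3=G0|G1=1|0=1 -> 0011
Step 2: G0=G0&G1=0&0=0 G1=0(const) G2=(1+0>=1)=1 G3=G0|G1=0|0=0 -> 0010
Step 3: G0=G0&G1=0&0=0 G1=0(const) G2=(0+0>=1)=0 G3=G0|G1=0|0=0 -> 0000
Step 4: G0=G0&G1=0&0=0 G1=0(const) G2=(0+0>=1)=0 G3=G0|G1=0|0=0 -> 0000
Step 5: G0=G0&G1=0&0=0 G1=0(const) G2=(0+0>=1)=0 G3=G0|G1=0|0=0 -> 0000

0000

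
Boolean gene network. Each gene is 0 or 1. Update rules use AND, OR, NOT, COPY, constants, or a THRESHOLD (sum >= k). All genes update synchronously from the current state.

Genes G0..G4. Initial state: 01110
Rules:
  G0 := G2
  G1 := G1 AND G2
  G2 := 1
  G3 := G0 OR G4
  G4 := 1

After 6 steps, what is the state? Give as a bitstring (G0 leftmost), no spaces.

Step 1: G0=G2=1 G1=G1&G2=1&1=1 G2=1(const) G3=G0|G4=0|0=0 G4=1(const) -> 11101
Step 2: G0=G2=1 G1=G1&G2=1&1=1 G2=1(const) G3=G0|G4=1|1=1 G4=1(const) -> 11111
Step 3: G0=G2=1 G1=G1&G2=1&1=1 G2=1(const) G3=G0|G4=1|1=1 G4=1(const) -> 11111
Step 4: G0=G2=1 G1=G1&G2=1&1=1 G2=1(const) G3=G0|G4=1|1=1 G4=1(const) -> 11111
Step 5: G0=G2=1 G1=G1&G2=1&1=1 G2=1(const) G3=G0|G4=1|1=1 G4=1(const) -> 11111
Step 6: G0=G2=1 G1=G1&G2=1&1=1 G2=1(const) G3=G0|G4=1|1=1 G4=1(const) -> 11111

11111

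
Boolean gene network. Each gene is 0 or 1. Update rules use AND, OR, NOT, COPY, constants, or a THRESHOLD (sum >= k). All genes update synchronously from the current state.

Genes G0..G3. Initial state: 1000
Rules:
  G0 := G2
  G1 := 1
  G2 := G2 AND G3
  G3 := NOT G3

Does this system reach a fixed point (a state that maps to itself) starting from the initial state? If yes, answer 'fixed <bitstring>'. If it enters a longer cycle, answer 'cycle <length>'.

Answer: cycle 2

Derivation:
Step 0: 1000
Step 1: G0=G2=0 G1=1(const) G2=G2&G3=0&0=0 G3=NOT G3=NOT 0=1 -> 0101
Step 2: G0=G2=0 G1=1(const) G2=G2&G3=0&1=0 G3=NOT G3=NOT 1=0 -> 0100
Step 3: G0=G2=0 G1=1(const) G2=G2&G3=0&0=0 G3=NOT G3=NOT 0=1 -> 0101
Cycle of length 2 starting at step 1 -> no fixed point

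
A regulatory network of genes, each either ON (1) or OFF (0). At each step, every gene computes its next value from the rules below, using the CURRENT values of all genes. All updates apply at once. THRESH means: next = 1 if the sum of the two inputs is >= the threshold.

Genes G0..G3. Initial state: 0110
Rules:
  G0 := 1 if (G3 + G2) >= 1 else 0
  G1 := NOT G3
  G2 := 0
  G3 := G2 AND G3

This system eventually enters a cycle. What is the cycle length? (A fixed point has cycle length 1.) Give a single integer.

Answer: 1

Derivation:
Step 0: 0110
Step 1: G0=(0+1>=1)=1 G1=NOT G3=NOT 0=1 G2=0(const) G3=G2&G3=1&0=0 -> 1100
Step 2: G0=(0+0>=1)=0 G1=NOT G3=NOT 0=1 G2=0(const) G3=G2&G3=0&0=0 -> 0100
Step 3: G0=(0+0>=1)=0 G1=NOT G3=NOT 0=1 G2=0(const) G3=G2&G3=0&0=0 -> 0100
State from step 3 equals state from step 2 -> cycle length 1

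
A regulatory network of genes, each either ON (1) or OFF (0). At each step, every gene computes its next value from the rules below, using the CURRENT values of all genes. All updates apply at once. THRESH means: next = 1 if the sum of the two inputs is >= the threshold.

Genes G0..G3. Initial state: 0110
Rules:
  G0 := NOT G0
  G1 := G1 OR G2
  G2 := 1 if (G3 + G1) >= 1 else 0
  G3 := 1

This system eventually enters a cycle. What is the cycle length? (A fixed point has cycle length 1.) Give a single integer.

Answer: 2

Derivation:
Step 0: 0110
Step 1: G0=NOT G0=NOT 0=1 G1=G1|G2=1|1=1 G2=(0+1>=1)=1 G3=1(const) -> 1111
Step 2: G0=NOT G0=NOT 1=0 G1=G1|G2=1|1=1 G2=(1+1>=1)=1 G3=1(const) -> 0111
Step 3: G0=NOT G0=NOT 0=1 G1=G1|G2=1|1=1 G2=(1+1>=1)=1 G3=1(const) -> 1111
State from step 3 equals state from step 1 -> cycle length 2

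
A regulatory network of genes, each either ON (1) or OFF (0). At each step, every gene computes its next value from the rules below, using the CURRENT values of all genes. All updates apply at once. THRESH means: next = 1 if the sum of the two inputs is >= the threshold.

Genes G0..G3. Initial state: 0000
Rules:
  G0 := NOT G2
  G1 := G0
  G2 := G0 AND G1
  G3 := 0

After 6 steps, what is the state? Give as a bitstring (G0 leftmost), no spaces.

Step 1: G0=NOT G2=NOT 0=1 G1=G0=0 G2=G0&G1=0&0=0 G3=0(const) -> 1000
Step 2: G0=NOT G2=NOT 0=1 G1=G0=1 G2=G0&G1=1&0=0 G3=0(const) -> 1100
Step 3: G0=NOT G2=NOT 0=1 G1=G0=1 G2=G0&G1=1&1=1 G3=0(const) -> 1110
Step 4: G0=NOT G2=NOT 1=0 G1=G0=1 G2=G0&G1=1&1=1 G3=0(const) -> 0110
Step 5: G0=NOT G2=NOT 1=0 G1=G0=0 G2=G0&G1=0&1=0 G3=0(const) -> 0000
Step 6: G0=NOT G2=NOT 0=1 G1=G0=0 G2=G0&G1=0&0=0 G3=0(const) -> 1000

1000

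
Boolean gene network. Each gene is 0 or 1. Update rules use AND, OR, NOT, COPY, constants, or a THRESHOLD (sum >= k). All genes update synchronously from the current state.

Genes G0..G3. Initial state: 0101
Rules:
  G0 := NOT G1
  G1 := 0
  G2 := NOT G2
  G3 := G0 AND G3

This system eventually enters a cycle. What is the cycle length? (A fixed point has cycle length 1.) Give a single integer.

Step 0: 0101
Step 1: G0=NOT G1=NOT 1=0 G1=0(const) G2=NOT G2=NOT 0=1 G3=G0&G3=0&1=0 -> 0010
Step 2: G0=NOT G1=NOT 0=1 G1=0(const) G2=NOT G2=NOT 1=0 G3=G0&G3=0&0=0 -> 1000
Step 3: G0=NOT G1=NOT 0=1 G1=0(const) G2=NOT G2=NOT 0=1 G3=G0&G3=1&0=0 -> 1010
Step 4: G0=NOT G1=NOT 0=1 G1=0(const) G2=NOT G2=NOT 1=0 G3=G0&G3=1&0=0 -> 1000
State from step 4 equals state from step 2 -> cycle length 2

Answer: 2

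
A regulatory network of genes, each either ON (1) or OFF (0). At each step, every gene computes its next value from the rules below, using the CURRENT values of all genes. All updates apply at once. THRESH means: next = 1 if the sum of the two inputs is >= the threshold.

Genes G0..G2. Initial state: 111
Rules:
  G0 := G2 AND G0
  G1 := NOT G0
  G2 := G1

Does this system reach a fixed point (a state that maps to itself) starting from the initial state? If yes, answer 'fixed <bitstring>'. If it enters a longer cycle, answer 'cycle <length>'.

Answer: fixed 011

Derivation:
Step 0: 111
Step 1: G0=G2&G0=1&1=1 G1=NOT G0=NOT 1=0 G2=G1=1 -> 101
Step 2: G0=G2&G0=1&1=1 G1=NOT G0=NOT 1=0 G2=G1=0 -> 100
Step 3: G0=G2&G0=0&1=0 G1=NOT G0=NOT 1=0 G2=G1=0 -> 000
Step 4: G0=G2&G0=0&0=0 G1=NOT G0=NOT 0=1 G2=G1=0 -> 010
Step 5: G0=G2&G0=0&0=0 G1=NOT G0=NOT 0=1 G2=G1=1 -> 011
Step 6: G0=G2&G0=1&0=0 G1=NOT G0=NOT 0=1 G2=G1=1 -> 011
Fixed point reached at step 5: 011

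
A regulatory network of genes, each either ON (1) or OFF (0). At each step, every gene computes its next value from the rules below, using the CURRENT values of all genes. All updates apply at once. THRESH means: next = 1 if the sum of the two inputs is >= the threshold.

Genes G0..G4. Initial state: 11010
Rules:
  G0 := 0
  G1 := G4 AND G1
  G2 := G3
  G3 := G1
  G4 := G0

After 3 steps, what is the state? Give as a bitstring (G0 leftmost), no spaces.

Step 1: G0=0(const) G1=G4&G1=0&1=0 G2=G3=1 G3=G1=1 G4=G0=1 -> 00111
Step 2: G0=0(const) G1=G4&G1=1&0=0 G2=G3=1 G3=G1=0 G4=G0=0 -> 00100
Step 3: G0=0(const) G1=G4&G1=0&0=0 G2=G3=0 G3=G1=0 G4=G0=0 -> 00000

00000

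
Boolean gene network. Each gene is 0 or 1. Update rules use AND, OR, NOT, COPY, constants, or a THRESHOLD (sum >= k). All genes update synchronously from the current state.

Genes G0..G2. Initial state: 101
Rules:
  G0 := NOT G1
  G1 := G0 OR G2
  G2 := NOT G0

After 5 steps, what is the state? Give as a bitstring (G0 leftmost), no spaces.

Step 1: G0=NOT G1=NOT 0=1 G1=G0|G2=1|1=1 G2=NOT G0=NOT 1=0 -> 110
Step 2: G0=NOT G1=NOT 1=0 G1=G0|G2=1|0=1 G2=NOT G0=NOT 1=0 -> 010
Step 3: G0=NOT G1=NOT 1=0 G1=G0|G2=0|0=0 G2=NOT G0=NOT 0=1 -> 001
Step 4: G0=NOT G1=NOT 0=1 G1=G0|G2=0|1=1 G2=NOT G0=NOT 0=1 -> 111
Step 5: G0=NOT G1=NOT 1=0 G1=G0|G2=1|1=1 G2=NOT G0=NOT 1=0 -> 010

010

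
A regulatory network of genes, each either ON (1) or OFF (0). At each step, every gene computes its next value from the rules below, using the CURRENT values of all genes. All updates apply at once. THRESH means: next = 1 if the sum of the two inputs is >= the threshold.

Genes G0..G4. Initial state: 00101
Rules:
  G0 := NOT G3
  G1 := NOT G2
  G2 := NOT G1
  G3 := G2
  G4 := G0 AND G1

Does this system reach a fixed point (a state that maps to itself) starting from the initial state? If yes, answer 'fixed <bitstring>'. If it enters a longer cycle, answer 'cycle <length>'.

Step 0: 00101
Step 1: G0=NOT G3=NOT 0=1 G1=NOT G2=NOT 1=0 G2=NOT G1=NOT 0=1 G3=G2=1 G4=G0&G1=0&0=0 -> 10110
Step 2: G0=NOT G3=NOT 1=0 G1=NOT G2=NOT 1=0 G2=NOT G1=NOT 0=1 G3=G2=1 G4=G0&G1=1&0=0 -> 00110
Step 3: G0=NOT G3=NOT 1=0 G1=NOT G2=NOT 1=0 G2=NOT G1=NOT 0=1 G3=G2=1 G4=G0&G1=0&0=0 -> 00110
Fixed point reached at step 2: 00110

Answer: fixed 00110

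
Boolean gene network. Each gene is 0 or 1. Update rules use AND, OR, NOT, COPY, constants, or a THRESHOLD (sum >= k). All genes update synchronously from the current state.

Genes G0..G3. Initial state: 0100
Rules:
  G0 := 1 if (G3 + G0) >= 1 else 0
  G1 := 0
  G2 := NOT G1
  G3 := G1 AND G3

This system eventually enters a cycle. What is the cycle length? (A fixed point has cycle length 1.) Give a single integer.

Answer: 1

Derivation:
Step 0: 0100
Step 1: G0=(0+0>=1)=0 G1=0(const) G2=NOT G1=NOT 1=0 G3=G1&G3=1&0=0 -> 0000
Step 2: G0=(0+0>=1)=0 G1=0(const) G2=NOT G1=NOT 0=1 G3=G1&G3=0&0=0 -> 0010
Step 3: G0=(0+0>=1)=0 G1=0(const) G2=NOT G1=NOT 0=1 G3=G1&G3=0&0=0 -> 0010
State from step 3 equals state from step 2 -> cycle length 1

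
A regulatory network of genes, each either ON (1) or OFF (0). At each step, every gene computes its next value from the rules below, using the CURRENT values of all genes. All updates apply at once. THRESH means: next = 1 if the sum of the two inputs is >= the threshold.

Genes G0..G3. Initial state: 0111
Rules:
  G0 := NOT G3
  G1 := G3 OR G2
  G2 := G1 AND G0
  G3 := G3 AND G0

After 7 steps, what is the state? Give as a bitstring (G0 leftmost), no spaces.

Step 1: G0=NOT G3=NOT 1=0 G1=G3|G2=1|1=1 G2=G1&G0=1&0=0 G3=G3&G0=1&0=0 -> 0100
Step 2: G0=NOT G3=NOT 0=1 G1=G3|G2=0|0=0 G2=G1&G0=1&0=0 G3=G3&G0=0&0=0 -> 1000
Step 3: G0=NOT G3=NOT 0=1 G1=G3|G2=0|0=0 G2=G1&G0=0&1=0 G3=G3&G0=0&1=0 -> 1000
Step 4: G0=NOT G3=NOT 0=1 G1=G3|G2=0|0=0 G2=G1&G0=0&1=0 G3=G3&G0=0&1=0 -> 1000
Step 5: G0=NOT G3=NOT 0=1 G1=G3|G2=0|0=0 G2=G1&G0=0&1=0 G3=G3&G0=0&1=0 -> 1000
Step 6: G0=NOT G3=NOT 0=1 G1=G3|G2=0|0=0 G2=G1&G0=0&1=0 G3=G3&G0=0&1=0 -> 1000
Step 7: G0=NOT G3=NOT 0=1 G1=G3|G2=0|0=0 G2=G1&G0=0&1=0 G3=G3&G0=0&1=0 -> 1000

1000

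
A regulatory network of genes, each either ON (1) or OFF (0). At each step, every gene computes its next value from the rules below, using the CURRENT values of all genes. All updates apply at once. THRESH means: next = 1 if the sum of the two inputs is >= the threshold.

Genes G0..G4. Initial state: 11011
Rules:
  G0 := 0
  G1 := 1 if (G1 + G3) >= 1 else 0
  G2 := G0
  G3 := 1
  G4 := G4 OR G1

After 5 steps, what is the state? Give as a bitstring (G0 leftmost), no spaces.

Step 1: G0=0(const) G1=(1+1>=1)=1 G2=G0=1 G3=1(const) G4=G4|G1=1|1=1 -> 01111
Step 2: G0=0(const) G1=(1+1>=1)=1 G2=G0=0 G3=1(const) G4=G4|G1=1|1=1 -> 01011
Step 3: G0=0(const) G1=(1+1>=1)=1 G2=G0=0 G3=1(const) G4=G4|G1=1|1=1 -> 01011
Step 4: G0=0(const) G1=(1+1>=1)=1 G2=G0=0 G3=1(const) G4=G4|G1=1|1=1 -> 01011
Step 5: G0=0(const) G1=(1+1>=1)=1 G2=G0=0 G3=1(const) G4=G4|G1=1|1=1 -> 01011

01011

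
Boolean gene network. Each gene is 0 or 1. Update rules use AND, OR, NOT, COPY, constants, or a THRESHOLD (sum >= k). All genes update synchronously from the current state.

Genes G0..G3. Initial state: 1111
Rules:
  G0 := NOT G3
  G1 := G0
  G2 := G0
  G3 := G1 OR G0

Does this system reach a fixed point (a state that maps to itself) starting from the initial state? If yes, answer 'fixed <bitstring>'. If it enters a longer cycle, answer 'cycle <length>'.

Answer: cycle 5

Derivation:
Step 0: 1111
Step 1: G0=NOT G3=NOT 1=0 G1=G0=1 G2=G0=1 G3=G1|G0=1|1=1 -> 0111
Step 2: G0=NOT G3=NOT 1=0 G1=G0=0 G2=G0=0 G3=G1|G0=1|0=1 -> 0001
Step 3: G0=NOT G3=NOT 1=0 G1=G0=0 G2=G0=0 G3=G1|G0=0|0=0 -> 0000
Step 4: G0=NOT G3=NOT 0=1 G1=G0=0 G2=G0=0 G3=G1|G0=0|0=0 -> 1000
Step 5: G0=NOT G3=NOT 0=1 G1=G0=1 G2=G0=1 G3=G1|G0=0|1=1 -> 1111
Cycle of length 5 starting at step 0 -> no fixed point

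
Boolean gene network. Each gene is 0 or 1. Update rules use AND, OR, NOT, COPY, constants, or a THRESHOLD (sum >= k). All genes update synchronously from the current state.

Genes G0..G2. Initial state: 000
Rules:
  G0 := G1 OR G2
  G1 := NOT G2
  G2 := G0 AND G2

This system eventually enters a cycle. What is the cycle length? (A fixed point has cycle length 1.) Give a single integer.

Answer: 1

Derivation:
Step 0: 000
Step 1: G0=G1|G2=0|0=0 G1=NOT G2=NOT 0=1 G2=G0&G2=0&0=0 -> 010
Step 2: G0=G1|G2=1|0=1 G1=NOT G2=NOT 0=1 G2=G0&G2=0&0=0 -> 110
Step 3: G0=G1|G2=1|0=1 G1=NOT G2=NOT 0=1 G2=G0&G2=1&0=0 -> 110
State from step 3 equals state from step 2 -> cycle length 1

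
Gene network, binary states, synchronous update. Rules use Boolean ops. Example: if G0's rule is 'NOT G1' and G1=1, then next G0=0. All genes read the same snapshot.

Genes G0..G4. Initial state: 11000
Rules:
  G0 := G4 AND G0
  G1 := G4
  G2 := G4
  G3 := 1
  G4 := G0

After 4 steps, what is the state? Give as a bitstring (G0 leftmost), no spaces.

Step 1: G0=G4&G0=0&1=0 G1=G4=0 G2=G4=0 G3=1(const) G4=G0=1 -> 00011
Step 2: G0=G4&G0=1&0=0 G1=G4=1 G2=G4=1 G3=1(const) G4=G0=0 -> 01110
Step 3: G0=G4&G0=0&0=0 G1=G4=0 G2=G4=0 G3=1(const) G4=G0=0 -> 00010
Step 4: G0=G4&G0=0&0=0 G1=G4=0 G2=G4=0 G3=1(const) G4=G0=0 -> 00010

00010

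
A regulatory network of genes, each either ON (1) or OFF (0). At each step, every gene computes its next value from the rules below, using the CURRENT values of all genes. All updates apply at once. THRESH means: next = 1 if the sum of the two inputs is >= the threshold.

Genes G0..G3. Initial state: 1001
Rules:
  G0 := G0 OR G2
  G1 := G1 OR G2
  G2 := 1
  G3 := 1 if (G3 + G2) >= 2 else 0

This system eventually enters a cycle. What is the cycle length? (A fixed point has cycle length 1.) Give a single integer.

Step 0: 1001
Step 1: G0=G0|G2=1|0=1 G1=G1|G2=0|0=0 G2=1(const) G3=(1+0>=2)=0 -> 1010
Step 2: G0=G0|G2=1|1=1 G1=G1|G2=0|1=1 G2=1(const) G3=(0+1>=2)=0 -> 1110
Step 3: G0=G0|G2=1|1=1 G1=G1|G2=1|1=1 G2=1(const) G3=(0+1>=2)=0 -> 1110
State from step 3 equals state from step 2 -> cycle length 1

Answer: 1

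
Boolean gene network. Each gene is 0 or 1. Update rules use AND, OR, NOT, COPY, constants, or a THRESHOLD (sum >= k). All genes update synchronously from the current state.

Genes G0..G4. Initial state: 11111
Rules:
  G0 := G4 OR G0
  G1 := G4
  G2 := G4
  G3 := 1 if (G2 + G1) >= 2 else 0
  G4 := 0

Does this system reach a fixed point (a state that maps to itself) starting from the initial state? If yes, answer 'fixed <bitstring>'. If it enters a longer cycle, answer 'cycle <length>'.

Step 0: 11111
Step 1: G0=G4|G0=1|1=1 G1=G4=1 G2=G4=1 G3=(1+1>=2)=1 G4=0(const) -> 11110
Step 2: G0=G4|G0=0|1=1 G1=G4=0 G2=G4=0 G3=(1+1>=2)=1 G4=0(const) -> 10010
Step 3: G0=G4|G0=0|1=1 G1=G4=0 G2=G4=0 G3=(0+0>=2)=0 G4=0(const) -> 10000
Step 4: G0=G4|G0=0|1=1 G1=G4=0 G2=G4=0 G3=(0+0>=2)=0 G4=0(const) -> 10000
Fixed point reached at step 3: 10000

Answer: fixed 10000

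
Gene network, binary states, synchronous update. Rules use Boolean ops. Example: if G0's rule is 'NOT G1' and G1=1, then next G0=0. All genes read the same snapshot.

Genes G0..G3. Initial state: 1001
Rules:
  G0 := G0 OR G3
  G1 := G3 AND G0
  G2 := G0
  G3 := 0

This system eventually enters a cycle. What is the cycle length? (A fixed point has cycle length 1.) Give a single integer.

Answer: 1

Derivation:
Step 0: 1001
Step 1: G0=G0|G3=1|1=1 G1=G3&G0=1&1=1 G2=G0=1 G3=0(const) -> 1110
Step 2: G0=G0|G3=1|0=1 G1=G3&G0=0&1=0 G2=G0=1 G3=0(const) -> 1010
Step 3: G0=G0|G3=1|0=1 G1=G3&G0=0&1=0 G2=G0=1 G3=0(const) -> 1010
State from step 3 equals state from step 2 -> cycle length 1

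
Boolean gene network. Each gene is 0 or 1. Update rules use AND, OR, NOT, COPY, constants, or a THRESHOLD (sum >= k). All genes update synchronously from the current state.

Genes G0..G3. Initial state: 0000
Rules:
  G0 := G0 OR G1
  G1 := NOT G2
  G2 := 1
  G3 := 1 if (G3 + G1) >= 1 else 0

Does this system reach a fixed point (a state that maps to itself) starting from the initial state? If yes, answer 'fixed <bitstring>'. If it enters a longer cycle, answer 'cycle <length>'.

Step 0: 0000
Step 1: G0=G0|G1=0|0=0 G1=NOT G2=NOT 0=1 G2=1(const) G3=(0+0>=1)=0 -> 0110
Step 2: G0=G0|G1=0|1=1 G1=NOT G2=NOT 1=0 G2=1(const) G3=(0+1>=1)=1 -> 1011
Step 3: G0=G0|G1=1|0=1 G1=NOT G2=NOT 1=0 G2=1(const) G3=(1+0>=1)=1 -> 1011
Fixed point reached at step 2: 1011

Answer: fixed 1011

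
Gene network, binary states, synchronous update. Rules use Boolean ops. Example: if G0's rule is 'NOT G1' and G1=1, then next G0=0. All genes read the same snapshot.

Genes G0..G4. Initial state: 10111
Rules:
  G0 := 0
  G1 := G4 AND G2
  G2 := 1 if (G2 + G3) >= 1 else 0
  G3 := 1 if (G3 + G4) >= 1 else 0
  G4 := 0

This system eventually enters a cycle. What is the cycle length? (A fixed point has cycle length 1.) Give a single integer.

Step 0: 10111
Step 1: G0=0(const) G1=G4&G2=1&1=1 G2=(1+1>=1)=1 G3=(1+1>=1)=1 G4=0(const) -> 01110
Step 2: G0=0(const) G1=G4&G2=0&1=0 G2=(1+1>=1)=1 G3=(1+0>=1)=1 G4=0(const) -> 00110
Step 3: G0=0(const) G1=G4&G2=0&1=0 G2=(1+1>=1)=1 G3=(1+0>=1)=1 G4=0(const) -> 00110
State from step 3 equals state from step 2 -> cycle length 1

Answer: 1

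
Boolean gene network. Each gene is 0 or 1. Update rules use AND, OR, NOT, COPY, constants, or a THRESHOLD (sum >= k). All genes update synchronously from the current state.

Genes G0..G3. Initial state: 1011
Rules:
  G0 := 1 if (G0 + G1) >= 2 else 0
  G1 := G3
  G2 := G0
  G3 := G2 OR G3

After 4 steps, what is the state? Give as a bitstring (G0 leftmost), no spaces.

Step 1: G0=(1+0>=2)=0 G1=G3=1 G2=G0=1 G3=G2|G3=1|1=1 -> 0111
Step 2: G0=(0+1>=2)=0 G1=G3=1 G2=G0=0 G3=G2|G3=1|1=1 -> 0101
Step 3: G0=(0+1>=2)=0 G1=G3=1 G2=G0=0 G3=G2|G3=0|1=1 -> 0101
Step 4: G0=(0+1>=2)=0 G1=G3=1 G2=G0=0 G3=G2|G3=0|1=1 -> 0101

0101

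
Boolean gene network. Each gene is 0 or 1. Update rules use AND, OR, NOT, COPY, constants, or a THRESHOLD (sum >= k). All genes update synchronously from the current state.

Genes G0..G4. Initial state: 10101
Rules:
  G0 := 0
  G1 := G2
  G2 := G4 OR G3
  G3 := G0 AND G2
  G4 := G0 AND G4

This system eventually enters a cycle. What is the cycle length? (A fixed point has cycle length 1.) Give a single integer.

Answer: 1

Derivation:
Step 0: 10101
Step 1: G0=0(const) G1=G2=1 G2=G4|G3=1|0=1 G3=G0&G2=1&1=1 G4=G0&G4=1&1=1 -> 01111
Step 2: G0=0(const) G1=G2=1 G2=G4|G3=1|1=1 G3=G0&G2=0&1=0 G4=G0&G4=0&1=0 -> 01100
Step 3: G0=0(const) G1=G2=1 G2=G4|G3=0|0=0 G3=G0&G2=0&1=0 G4=G0&G4=0&0=0 -> 01000
Step 4: G0=0(const) G1=G2=0 G2=G4|G3=0|0=0 G3=G0&G2=0&0=0 G4=G0&G4=0&0=0 -> 00000
Step 5: G0=0(const) G1=G2=0 G2=G4|G3=0|0=0 G3=G0&G2=0&0=0 G4=G0&G4=0&0=0 -> 00000
State from step 5 equals state from step 4 -> cycle length 1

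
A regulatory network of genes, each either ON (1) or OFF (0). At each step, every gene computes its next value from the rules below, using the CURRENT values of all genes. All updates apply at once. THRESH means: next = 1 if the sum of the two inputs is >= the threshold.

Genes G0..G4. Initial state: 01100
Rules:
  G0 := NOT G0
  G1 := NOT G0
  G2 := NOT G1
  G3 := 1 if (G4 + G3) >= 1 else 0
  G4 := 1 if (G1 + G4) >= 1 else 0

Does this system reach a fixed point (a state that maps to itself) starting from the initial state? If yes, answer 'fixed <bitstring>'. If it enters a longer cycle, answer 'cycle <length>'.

Step 0: 01100
Step 1: G0=NOT G0=NOT 0=1 G1=NOT G0=NOT 0=1 G2=NOT G1=NOT 1=0 G3=(0+0>=1)=0 G4=(1+0>=1)=1 -> 11001
Step 2: G0=NOT G0=NOT 1=0 G1=NOT G0=NOT 1=0 G2=NOT G1=NOT 1=0 G3=(1+0>=1)=1 G4=(1+1>=1)=1 -> 00011
Step 3: G0=NOT G0=NOT 0=1 G1=NOT G0=NOT 0=1 G2=NOT G1=NOT 0=1 G3=(1+1>=1)=1 G4=(0+1>=1)=1 -> 11111
Step 4: G0=NOT G0=NOT 1=0 G1=NOT G0=NOT 1=0 G2=NOT G1=NOT 1=0 G3=(1+1>=1)=1 G4=(1+1>=1)=1 -> 00011
Cycle of length 2 starting at step 2 -> no fixed point

Answer: cycle 2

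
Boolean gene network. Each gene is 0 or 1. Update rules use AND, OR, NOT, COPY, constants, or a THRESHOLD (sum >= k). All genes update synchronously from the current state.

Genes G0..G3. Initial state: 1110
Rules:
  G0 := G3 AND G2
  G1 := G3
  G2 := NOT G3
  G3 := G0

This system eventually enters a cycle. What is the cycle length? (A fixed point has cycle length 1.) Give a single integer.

Step 0: 1110
Step 1: G0=G3&G2=0&1=0 G1=G3=0 G2=NOT G3=NOT 0=1 G3=G0=1 -> 0011
Step 2: G0=G3&G2=1&1=1 G1=G3=1 G2=NOT G3=NOT 1=0 G3=G0=0 -> 1100
Step 3: G0=G3&G2=0&0=0 G1=G3=0 G2=NOT G3=NOT 0=1 G3=G0=1 -> 0011
State from step 3 equals state from step 1 -> cycle length 2

Answer: 2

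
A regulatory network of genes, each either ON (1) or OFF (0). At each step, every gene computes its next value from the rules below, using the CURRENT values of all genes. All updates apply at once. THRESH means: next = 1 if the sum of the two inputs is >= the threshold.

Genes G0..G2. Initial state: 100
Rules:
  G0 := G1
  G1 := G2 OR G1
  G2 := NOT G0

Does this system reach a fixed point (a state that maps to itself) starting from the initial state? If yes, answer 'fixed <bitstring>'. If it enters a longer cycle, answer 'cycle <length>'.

Step 0: 100
Step 1: G0=G1=0 G1=G2|G1=0|0=0 G2=NOT G0=NOT 1=0 -> 000
Step 2: G0=G1=0 G1=G2|G1=0|0=0 G2=NOT G0=NOT 0=1 -> 001
Step 3: G0=G1=0 G1=G2|G1=1|0=1 G2=NOT G0=NOT 0=1 -> 011
Step 4: G0=G1=1 G1=G2|G1=1|1=1 G2=NOT G0=NOT 0=1 -> 111
Step 5: G0=G1=1 G1=G2|G1=1|1=1 G2=NOT G0=NOT 1=0 -> 110
Step 6: G0=G1=1 G1=G2|G1=0|1=1 G2=NOT G0=NOT 1=0 -> 110
Fixed point reached at step 5: 110

Answer: fixed 110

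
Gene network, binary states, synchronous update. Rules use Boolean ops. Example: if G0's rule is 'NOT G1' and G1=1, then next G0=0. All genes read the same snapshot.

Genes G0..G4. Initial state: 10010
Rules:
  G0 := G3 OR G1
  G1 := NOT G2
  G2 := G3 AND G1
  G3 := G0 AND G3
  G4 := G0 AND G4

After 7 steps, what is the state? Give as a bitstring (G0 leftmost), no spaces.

Step 1: G0=G3|G1=1|0=1 G1=NOT G2=NOT 0=1 G2=G3&G1=1&0=0 G3=G0&G3=1&1=1 G4=G0&G4=1&0=0 -> 11010
Step 2: G0=G3|G1=1|1=1 G1=NOT G2=NOT 0=1 G2=G3&G1=1&1=1 G3=G0&G3=1&1=1 G4=G0&G4=1&0=0 -> 11110
Step 3: G0=G3|G1=1|1=1 G1=NOT G2=NOT 1=0 G2=G3&G1=1&1=1 G3=G0&G3=1&1=1 G4=G0&G4=1&0=0 -> 10110
Step 4: G0=G3|G1=1|0=1 G1=NOT G2=NOT 1=0 G2=G3&G1=1&0=0 G3=G0&G3=1&1=1 G4=G0&G4=1&0=0 -> 10010
Step 5: G0=G3|G1=1|0=1 G1=NOT G2=NOT 0=1 G2=G3&G1=1&0=0 G3=G0&G3=1&1=1 G4=G0&G4=1&0=0 -> 11010
Step 6: G0=G3|G1=1|1=1 G1=NOT G2=NOT 0=1 G2=G3&G1=1&1=1 G3=G0&G3=1&1=1 G4=G0&G4=1&0=0 -> 11110
Step 7: G0=G3|G1=1|1=1 G1=NOT G2=NOT 1=0 G2=G3&G1=1&1=1 G3=G0&G3=1&1=1 G4=G0&G4=1&0=0 -> 10110

10110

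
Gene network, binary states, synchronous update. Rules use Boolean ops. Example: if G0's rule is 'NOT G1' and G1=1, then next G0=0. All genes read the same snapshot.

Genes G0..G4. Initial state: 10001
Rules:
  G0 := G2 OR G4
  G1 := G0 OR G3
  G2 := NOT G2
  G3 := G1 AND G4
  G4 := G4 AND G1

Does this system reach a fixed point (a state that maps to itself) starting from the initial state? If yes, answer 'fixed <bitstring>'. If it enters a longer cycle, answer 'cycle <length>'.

Step 0: 10001
Step 1: G0=G2|G4=0|1=1 G1=G0|G3=1|0=1 G2=NOT G2=NOT 0=1 G3=G1&G4=0&1=0 G4=G4&G1=1&0=0 -> 11100
Step 2: G0=G2|G4=1|0=1 G1=G0|G3=1|0=1 G2=NOT G2=NOT 1=0 G3=G1&G4=1&0=0 G4=G4&G1=0&1=0 -> 11000
Step 3: G0=G2|G4=0|0=0 G1=G0|G3=1|0=1 G2=NOT G2=NOT 0=1 G3=G1&G4=1&0=0 G4=G4&G1=0&1=0 -> 01100
Step 4: G0=G2|G4=1|0=1 G1=G0|G3=0|0=0 G2=NOT G2=NOT 1=0 G3=G1&G4=1&0=0 G4=G4&G1=0&1=0 -> 10000
Step 5: G0=G2|G4=0|0=0 G1=G0|G3=1|0=1 G2=NOT G2=NOT 0=1 G3=G1&G4=0&0=0 G4=G4&G1=0&0=0 -> 01100
Cycle of length 2 starting at step 3 -> no fixed point

Answer: cycle 2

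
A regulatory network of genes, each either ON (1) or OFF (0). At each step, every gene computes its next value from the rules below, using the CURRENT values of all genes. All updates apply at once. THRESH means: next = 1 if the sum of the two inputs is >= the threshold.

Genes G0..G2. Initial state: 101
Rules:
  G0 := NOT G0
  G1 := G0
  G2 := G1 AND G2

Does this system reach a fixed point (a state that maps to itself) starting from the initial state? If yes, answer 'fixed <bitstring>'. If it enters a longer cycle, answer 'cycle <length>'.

Answer: cycle 2

Derivation:
Step 0: 101
Step 1: G0=NOT G0=NOT 1=0 G1=G0=1 G2=G1&G2=0&1=0 -> 010
Step 2: G0=NOT G0=NOT 0=1 G1=G0=0 G2=G1&G2=1&0=0 -> 100
Step 3: G0=NOT G0=NOT 1=0 G1=G0=1 G2=G1&G2=0&0=0 -> 010
Cycle of length 2 starting at step 1 -> no fixed point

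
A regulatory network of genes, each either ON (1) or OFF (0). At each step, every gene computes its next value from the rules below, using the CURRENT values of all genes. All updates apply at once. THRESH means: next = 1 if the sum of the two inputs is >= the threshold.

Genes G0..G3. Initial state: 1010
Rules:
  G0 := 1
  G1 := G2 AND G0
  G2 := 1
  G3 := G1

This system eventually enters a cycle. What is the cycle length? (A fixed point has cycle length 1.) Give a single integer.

Step 0: 1010
Step 1: G0=1(const) G1=G2&G0=1&1=1 G2=1(const) G3=G1=0 -> 1110
Step 2: G0=1(const) G1=G2&G0=1&1=1 G2=1(const) G3=G1=1 -> 1111
Step 3: G0=1(const) G1=G2&G0=1&1=1 G2=1(const) G3=G1=1 -> 1111
State from step 3 equals state from step 2 -> cycle length 1

Answer: 1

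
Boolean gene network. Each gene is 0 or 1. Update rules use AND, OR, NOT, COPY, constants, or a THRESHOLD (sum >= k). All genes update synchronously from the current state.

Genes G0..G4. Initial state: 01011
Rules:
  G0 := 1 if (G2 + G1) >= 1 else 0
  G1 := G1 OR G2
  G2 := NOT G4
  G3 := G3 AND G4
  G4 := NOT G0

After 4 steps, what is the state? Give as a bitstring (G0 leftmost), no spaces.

Step 1: G0=(0+1>=1)=1 G1=G1|G2=1|0=1 G2=NOT G4=NOT 1=0 G3=G3&G4=1&1=1 G4=NOT G0=NOT 0=1 -> 11011
Step 2: G0=(0+1>=1)=1 G1=G1|G2=1|0=1 G2=NOT G4=NOT 1=0 G3=G3&G4=1&1=1 G4=NOT G0=NOT 1=0 -> 11010
Step 3: G0=(0+1>=1)=1 G1=G1|G2=1|0=1 G2=NOT G4=NOT 0=1 G3=G3&G4=1&0=0 G4=NOT G0=NOT 1=0 -> 11100
Step 4: G0=(1+1>=1)=1 G1=G1|G2=1|1=1 G2=NOT G4=NOT 0=1 G3=G3&G4=0&0=0 G4=NOT G0=NOT 1=0 -> 11100

11100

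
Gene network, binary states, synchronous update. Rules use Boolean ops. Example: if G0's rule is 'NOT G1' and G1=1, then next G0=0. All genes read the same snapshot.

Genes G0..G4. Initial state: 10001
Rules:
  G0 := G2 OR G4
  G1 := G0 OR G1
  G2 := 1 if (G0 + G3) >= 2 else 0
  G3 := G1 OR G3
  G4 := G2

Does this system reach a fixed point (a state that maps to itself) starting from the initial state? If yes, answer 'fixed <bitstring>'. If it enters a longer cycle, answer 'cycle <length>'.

Answer: fixed 01010

Derivation:
Step 0: 10001
Step 1: G0=G2|G4=0|1=1 G1=G0|G1=1|0=1 G2=(1+0>=2)=0 G3=G1|G3=0|0=0 G4=G2=0 -> 11000
Step 2: G0=G2|G4=0|0=0 G1=G0|G1=1|1=1 G2=(1+0>=2)=0 G3=G1|G3=1|0=1 G4=G2=0 -> 01010
Step 3: G0=G2|G4=0|0=0 G1=G0|G1=0|1=1 G2=(0+1>=2)=0 G3=G1|G3=1|1=1 G4=G2=0 -> 01010
Fixed point reached at step 2: 01010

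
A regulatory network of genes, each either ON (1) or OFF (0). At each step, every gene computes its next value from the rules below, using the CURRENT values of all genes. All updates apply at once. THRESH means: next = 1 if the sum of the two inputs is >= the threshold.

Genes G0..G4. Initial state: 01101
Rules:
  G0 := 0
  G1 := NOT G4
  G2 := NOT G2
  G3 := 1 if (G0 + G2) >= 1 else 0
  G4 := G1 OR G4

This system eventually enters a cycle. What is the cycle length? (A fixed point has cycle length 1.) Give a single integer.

Answer: 2

Derivation:
Step 0: 01101
Step 1: G0=0(const) G1=NOT G4=NOT 1=0 G2=NOT G2=NOT 1=0 G3=(0+1>=1)=1 G4=G1|G4=1|1=1 -> 00011
Step 2: G0=0(const) G1=NOT G4=NOT 1=0 G2=NOT G2=NOT 0=1 G3=(0+0>=1)=0 G4=G1|G4=0|1=1 -> 00101
Step 3: G0=0(const) G1=NOT G4=NOT 1=0 G2=NOT G2=NOT 1=0 G3=(0+1>=1)=1 G4=G1|G4=0|1=1 -> 00011
State from step 3 equals state from step 1 -> cycle length 2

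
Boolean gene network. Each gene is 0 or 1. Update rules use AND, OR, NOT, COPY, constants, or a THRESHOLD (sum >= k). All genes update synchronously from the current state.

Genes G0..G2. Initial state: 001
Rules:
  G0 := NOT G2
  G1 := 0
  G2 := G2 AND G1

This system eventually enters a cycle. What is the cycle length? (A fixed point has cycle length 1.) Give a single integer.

Answer: 1

Derivation:
Step 0: 001
Step 1: G0=NOT G2=NOT 1=0 G1=0(const) G2=G2&G1=1&0=0 -> 000
Step 2: G0=NOT G2=NOT 0=1 G1=0(const) G2=G2&G1=0&0=0 -> 100
Step 3: G0=NOT G2=NOT 0=1 G1=0(const) G2=G2&G1=0&0=0 -> 100
State from step 3 equals state from step 2 -> cycle length 1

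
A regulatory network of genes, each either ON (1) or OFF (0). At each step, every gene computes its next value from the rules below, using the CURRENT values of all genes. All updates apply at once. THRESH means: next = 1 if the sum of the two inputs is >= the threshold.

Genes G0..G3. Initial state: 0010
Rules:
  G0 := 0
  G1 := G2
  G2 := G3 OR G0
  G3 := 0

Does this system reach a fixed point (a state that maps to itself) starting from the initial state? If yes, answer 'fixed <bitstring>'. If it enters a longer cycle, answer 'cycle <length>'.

Step 0: 0010
Step 1: G0=0(const) G1=G2=1 G2=G3|G0=0|0=0 G3=0(const) -> 0100
Step 2: G0=0(const) G1=G2=0 G2=G3|G0=0|0=0 G3=0(const) -> 0000
Step 3: G0=0(const) G1=G2=0 G2=G3|G0=0|0=0 G3=0(const) -> 0000
Fixed point reached at step 2: 0000

Answer: fixed 0000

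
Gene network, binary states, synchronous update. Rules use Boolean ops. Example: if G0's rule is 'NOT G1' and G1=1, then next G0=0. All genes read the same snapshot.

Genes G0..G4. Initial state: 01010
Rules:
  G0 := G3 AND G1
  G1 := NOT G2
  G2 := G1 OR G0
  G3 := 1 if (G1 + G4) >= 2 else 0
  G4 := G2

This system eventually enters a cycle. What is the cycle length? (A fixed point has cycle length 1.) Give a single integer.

Step 0: 01010
Step 1: G0=G3&G1=1&1=1 G1=NOT G2=NOT 0=1 G2=G1|G0=1|0=1 G3=(1+0>=2)=0 G4=G2=0 -> 11100
Step 2: G0=G3&G1=0&1=0 G1=NOT G2=NOT 1=0 G2=G1|G0=1|1=1 G3=(1+0>=2)=0 G4=G2=1 -> 00101
Step 3: G0=G3&G1=0&0=0 G1=NOT G2=NOT 1=0 G2=G1|G0=0|0=0 G3=(0+1>=2)=0 G4=G2=1 -> 00001
Step 4: G0=G3&G1=0&0=0 G1=NOT G2=NOT 0=1 G2=G1|G0=0|0=0 G3=(0+1>=2)=0 G4=G2=0 -> 01000
Step 5: G0=G3&G1=0&1=0 G1=NOT G2=NOT 0=1 G2=G1|G0=1|0=1 G3=(1+0>=2)=0 G4=G2=0 -> 01100
Step 6: G0=G3&G1=0&1=0 G1=NOT G2=NOT 1=0 G2=G1|G0=1|0=1 G3=(1+0>=2)=0 G4=G2=1 -> 00101
State from step 6 equals state from step 2 -> cycle length 4

Answer: 4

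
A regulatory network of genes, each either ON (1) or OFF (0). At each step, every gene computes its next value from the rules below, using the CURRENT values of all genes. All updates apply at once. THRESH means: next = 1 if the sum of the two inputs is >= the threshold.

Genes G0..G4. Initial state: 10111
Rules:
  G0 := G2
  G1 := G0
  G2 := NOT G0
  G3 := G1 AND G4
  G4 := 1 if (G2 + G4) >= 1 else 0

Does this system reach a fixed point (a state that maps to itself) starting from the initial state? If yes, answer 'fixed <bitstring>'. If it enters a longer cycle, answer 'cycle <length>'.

Answer: cycle 4

Derivation:
Step 0: 10111
Step 1: G0=G2=1 G1=G0=1 G2=NOT G0=NOT 1=0 G3=G1&G4=0&1=0 G4=(1+1>=1)=1 -> 11001
Step 2: G0=G2=0 G1=G0=1 G2=NOT G0=NOT 1=0 G3=G1&G4=1&1=1 G4=(0+1>=1)=1 -> 01011
Step 3: G0=G2=0 G1=G0=0 G2=NOT G0=NOT 0=1 G3=G1&G4=1&1=1 G4=(0+1>=1)=1 -> 00111
Step 4: G0=G2=1 G1=G0=0 G2=NOT G0=NOT 0=1 G3=G1&G4=0&1=0 G4=(1+1>=1)=1 -> 10101
Step 5: G0=G2=1 G1=G0=1 G2=NOT G0=NOT 1=0 G3=G1&G4=0&1=0 G4=(1+1>=1)=1 -> 11001
Cycle of length 4 starting at step 1 -> no fixed point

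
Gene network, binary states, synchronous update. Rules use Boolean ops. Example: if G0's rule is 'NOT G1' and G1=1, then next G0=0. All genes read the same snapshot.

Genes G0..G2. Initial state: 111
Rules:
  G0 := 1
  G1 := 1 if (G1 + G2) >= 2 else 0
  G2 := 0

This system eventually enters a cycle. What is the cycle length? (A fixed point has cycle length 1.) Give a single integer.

Step 0: 111
Step 1: G0=1(const) G1=(1+1>=2)=1 G2=0(const) -> 110
Step 2: G0=1(const) G1=(1+0>=2)=0 G2=0(const) -> 100
Step 3: G0=1(const) G1=(0+0>=2)=0 G2=0(const) -> 100
State from step 3 equals state from step 2 -> cycle length 1

Answer: 1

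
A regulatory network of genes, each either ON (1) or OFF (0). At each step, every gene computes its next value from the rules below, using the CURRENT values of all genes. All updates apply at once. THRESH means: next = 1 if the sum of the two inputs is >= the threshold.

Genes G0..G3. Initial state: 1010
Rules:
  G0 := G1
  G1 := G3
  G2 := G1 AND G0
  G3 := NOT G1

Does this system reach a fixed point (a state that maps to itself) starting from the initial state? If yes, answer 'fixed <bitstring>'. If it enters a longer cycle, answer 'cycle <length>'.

Step 0: 1010
Step 1: G0=G1=0 G1=G3=0 G2=G1&G0=0&1=0 G3=NOT G1=NOT 0=1 -> 0001
Step 2: G0=G1=0 G1=G3=1 G2=G1&G0=0&0=0 G3=NOT G1=NOT 0=1 -> 0101
Step 3: G0=G1=1 G1=G3=1 G2=G1&G0=1&0=0 G3=NOT G1=NOT 1=0 -> 1100
Step 4: G0=G1=1 G1=G3=0 G2=G1&G0=1&1=1 G3=NOT G1=NOT 1=0 -> 1010
Cycle of length 4 starting at step 0 -> no fixed point

Answer: cycle 4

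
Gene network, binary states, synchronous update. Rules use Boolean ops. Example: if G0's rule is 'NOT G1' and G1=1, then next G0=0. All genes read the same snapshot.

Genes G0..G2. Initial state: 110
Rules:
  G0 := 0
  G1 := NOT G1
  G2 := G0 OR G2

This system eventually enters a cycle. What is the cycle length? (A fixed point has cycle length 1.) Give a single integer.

Answer: 2

Derivation:
Step 0: 110
Step 1: G0=0(const) G1=NOT G1=NOT 1=0 G2=G0|G2=1|0=1 -> 001
Step 2: G0=0(const) G1=NOT G1=NOT 0=1 G2=G0|G2=0|1=1 -> 011
Step 3: G0=0(const) G1=NOT G1=NOT 1=0 G2=G0|G2=0|1=1 -> 001
State from step 3 equals state from step 1 -> cycle length 2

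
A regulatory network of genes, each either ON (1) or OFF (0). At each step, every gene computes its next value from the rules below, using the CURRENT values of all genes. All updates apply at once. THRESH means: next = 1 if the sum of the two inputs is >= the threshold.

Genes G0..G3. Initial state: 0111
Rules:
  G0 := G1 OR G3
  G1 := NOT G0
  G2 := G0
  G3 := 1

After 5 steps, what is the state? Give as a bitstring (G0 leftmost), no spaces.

Step 1: G0=G1|G3=1|1=1 G1=NOT G0=NOT 0=1 G2=G0=0 G3=1(const) -> 1101
Step 2: G0=G1|G3=1|1=1 G1=NOT G0=NOT 1=0 G2=G0=1 G3=1(const) -> 1011
Step 3: G0=G1|G3=0|1=1 G1=NOT G0=NOT 1=0 G2=G0=1 G3=1(const) -> 1011
Step 4: G0=G1|G3=0|1=1 G1=NOT G0=NOT 1=0 G2=G0=1 G3=1(const) -> 1011
Step 5: G0=G1|G3=0|1=1 G1=NOT G0=NOT 1=0 G2=G0=1 G3=1(const) -> 1011

1011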